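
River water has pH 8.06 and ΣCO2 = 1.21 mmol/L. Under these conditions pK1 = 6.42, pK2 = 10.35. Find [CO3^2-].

[CO3²⁻] = 6.04 μmol/L

α₂ = 1 / (1 + [H⁺]/K2 + [H⁺]²/(K1K2)) = 1 / (1 + 10^+2.29 + 10^+0.65)
   = 1 / (1 + 194.98 + 4.4668) = 1/200.45 = 0.004989
[CO3²⁻] = α₂ × DIC = 0.004989 × 1.21 = 0.00604 mmol/L = 6.04 μmol/L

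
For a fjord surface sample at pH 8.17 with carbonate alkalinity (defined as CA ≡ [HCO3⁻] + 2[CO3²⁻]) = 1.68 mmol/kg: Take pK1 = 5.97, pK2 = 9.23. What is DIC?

CA = [HCO3⁻] + 2[CO3²⁻] = (α₁ + 2α₂)·DIC
At pH 8.17: [H⁺]/K1 = 10^-2.20 = 0.0063096, K2/[H⁺] = 10^-1.06 = 0.087096
α₁ = 1/(1 + 0.0063096 + 0.087096) = 1/1.0934 = 0.9146; α₂ = α₁·K2/[H⁺] = 0.07966
α₁ + 2α₂ = 1.0739
DIC = CA / (α₁ + 2α₂) = 1.68 / 1.0739 = 1.56 mmol/kg

DIC = 1.56 mmol/kg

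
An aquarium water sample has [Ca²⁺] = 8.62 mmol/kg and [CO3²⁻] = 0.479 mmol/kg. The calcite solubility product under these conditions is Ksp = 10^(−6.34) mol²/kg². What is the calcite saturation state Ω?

Ksp = 10^(−6.34) = 4.571×10^-7
Ω = [Ca²⁺][CO3²⁻]/Ksp = (8.62×10^-3)(0.479×10^-3) / 4.571×10^-7 = 9.03

Ω = 9.03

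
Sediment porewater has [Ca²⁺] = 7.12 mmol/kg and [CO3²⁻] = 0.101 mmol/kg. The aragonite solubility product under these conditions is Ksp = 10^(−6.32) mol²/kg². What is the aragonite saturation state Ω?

Ksp = 10^(−6.32) = 4.786×10^-7
Ω = [Ca²⁺][CO3²⁻]/Ksp = (7.12×10^-3)(0.101×10^-3) / 4.786×10^-7 = 1.50

Ω = 1.50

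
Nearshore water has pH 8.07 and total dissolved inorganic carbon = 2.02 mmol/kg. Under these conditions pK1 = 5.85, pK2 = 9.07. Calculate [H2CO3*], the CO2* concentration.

[CO2*] = 11.0 μmol/kg

α₀ = 1 / (1 + K1/[H⁺] + K1K2/[H⁺]²) = 1 / (1 + 10^+2.22 + 10^+1.22)
   = 1 / (1 + 165.96 + 16.596) = 1/183.55 = 0.005448
[CO2*] = α₀ × DIC = 0.005448 × 2.02 = 0.0110 mmol/kg = 11.0 μmol/kg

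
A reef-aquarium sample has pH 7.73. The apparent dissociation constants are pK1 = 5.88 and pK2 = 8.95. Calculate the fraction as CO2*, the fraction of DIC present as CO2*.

α₀ = 0.0131

α₀ = 1 / (1 + K1/[H⁺] + K1K2/[H⁺]²) = 1 / (1 + 10^+1.85 + 10^+0.63)
   = 1 / (1 + 70.795 + 4.2658) = 1/76.060 = 0.01315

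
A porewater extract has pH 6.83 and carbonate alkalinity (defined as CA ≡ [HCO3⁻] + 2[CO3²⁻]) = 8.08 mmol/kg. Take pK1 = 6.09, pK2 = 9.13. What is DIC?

CA = [HCO3⁻] + 2[CO3²⁻] = (α₁ + 2α₂)·DIC
At pH 6.83: [H⁺]/K1 = 10^-0.74 = 0.18197, K2/[H⁺] = 10^-2.30 = 0.0050119
α₁ = 1/(1 + 0.18197 + 0.0050119) = 1/1.1870 = 0.8425; α₂ = α₁·K2/[H⁺] = 0.004222
α₁ + 2α₂ = 0.8509
DIC = CA / (α₁ + 2α₂) = 8.08 / 0.8509 = 9.50 mmol/kg

DIC = 9.50 mmol/kg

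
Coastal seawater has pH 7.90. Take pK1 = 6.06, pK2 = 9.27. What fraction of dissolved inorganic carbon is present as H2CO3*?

α₀ = 1 / (1 + K1/[H⁺] + K1K2/[H⁺]²) = 1 / (1 + 10^+1.84 + 10^+0.47)
   = 1 / (1 + 69.183 + 2.9512) = 1/73.134 = 0.01367

α₀ = 0.0137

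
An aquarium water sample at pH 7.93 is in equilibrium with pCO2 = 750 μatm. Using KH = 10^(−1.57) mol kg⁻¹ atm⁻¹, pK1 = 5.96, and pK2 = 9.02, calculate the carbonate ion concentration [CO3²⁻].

[CO2*] = KH · pCO2 = 10^(−1.57) × 750×10^-6 = 2.019×10^-5 mol/kg
α₀ = 1/(1 + K1/[H⁺] + K1K2/[H⁺]²) = 1/(1 + 10^+1.97 + 10^+0.88) = 0.009812
DIC = [CO2*]/α₀ = 2.019×10^-5 / 0.009812 = 2.057 mmol/kg
[CO3²⁻] = α₂·DIC; α₂ = 0.07444, so [CO3²⁻] = 0.07444 × 2.057 = 0.153 mmol/kg

[CO3²⁻] = 0.153 mmol/kg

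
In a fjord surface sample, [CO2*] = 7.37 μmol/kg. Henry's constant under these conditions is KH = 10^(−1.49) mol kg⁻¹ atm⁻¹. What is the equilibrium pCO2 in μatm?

KH = 10^(−1.49) = 3.236×10^-2 mol kg⁻¹ atm⁻¹
pCO2 = [CO2*]/KH = 7.37×10^-6 / 3.236×10^-2 = 2.28×10^-4 atm = 228 μatm

pCO2 = 228 μatm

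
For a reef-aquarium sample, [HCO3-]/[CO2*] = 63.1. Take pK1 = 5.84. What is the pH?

From K1 = [H⁺][HCO3-]/[CO2*]:  pH = pK1 + log₁₀([HCO3-]/[CO2*])
log₁₀(63.1) = +1.800
pH = 5.84 + (+1.800) = 7.64

pH = 7.64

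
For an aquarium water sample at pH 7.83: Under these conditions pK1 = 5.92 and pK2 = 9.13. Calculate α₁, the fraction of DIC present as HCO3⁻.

α₁ = 0.941

α₁ = 1 / (1 + [H⁺]/K1 + K2/[H⁺]) = 1 / (1 + 10^-1.91 + 10^-1.30)
   = 1 / (1 + 0.012303 + 0.050119) = 1/1.0624 = 0.9412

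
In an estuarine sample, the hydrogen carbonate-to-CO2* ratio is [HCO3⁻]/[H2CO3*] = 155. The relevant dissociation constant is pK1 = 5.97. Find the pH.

From K1 = [H⁺][HCO3⁻]/[H2CO3*]:  pH = pK1 + log₁₀([HCO3⁻]/[H2CO3*])
log₁₀(155) = +2.190
pH = 5.97 + (+2.190) = 8.16

pH = 8.16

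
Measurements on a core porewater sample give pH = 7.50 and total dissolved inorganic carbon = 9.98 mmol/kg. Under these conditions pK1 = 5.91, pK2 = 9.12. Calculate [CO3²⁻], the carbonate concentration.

[CO3²⁻] = 0.228 mmol/kg

α₂ = 1 / (1 + [H⁺]/K2 + [H⁺]²/(K1K2)) = 1 / (1 + 10^+1.62 + 10^+0.03)
   = 1 / (1 + 41.687 + 1.0715) = 1/43.758 = 0.02285
[CO3²⁻] = α₂ × DIC = 0.02285 × 9.98 = 0.228 mmol/kg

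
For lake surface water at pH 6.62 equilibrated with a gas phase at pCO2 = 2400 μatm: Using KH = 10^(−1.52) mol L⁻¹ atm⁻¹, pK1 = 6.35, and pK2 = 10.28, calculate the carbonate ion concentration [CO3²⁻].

[CO2*] = KH · pCO2 = 10^(−1.52) × 2400×10^-6 = 7.248×10^-5 mol/L
α₀ = 1/(1 + K1/[H⁺] + K1K2/[H⁺]²) = 1/(1 + 10^+0.27 + 10^-3.39) = 0.3493
DIC = [CO2*]/α₀ = 7.248×10^-5 / 0.3493 = 0.2075 mmol/L
[CO3²⁻] = α₂·DIC; α₂ = 0.0001423, so [CO3²⁻] = 0.0001423 × 0.2075 = 2.95×10^-5 mmol/L = 0.0295 μmol/L

[CO3²⁻] = 0.0295 μmol/L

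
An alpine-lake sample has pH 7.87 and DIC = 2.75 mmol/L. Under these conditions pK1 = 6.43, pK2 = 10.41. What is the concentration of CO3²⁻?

[CO3²⁻] = 7.63 μmol/L

α₂ = 1 / (1 + [H⁺]/K2 + [H⁺]²/(K1K2)) = 1 / (1 + 10^+2.54 + 10^+1.10)
   = 1 / (1 + 346.74 + 12.589) = 1/360.33 = 0.002775
[CO3²⁻] = α₂ × DIC = 0.002775 × 2.75 = 0.00763 mmol/L = 7.63 μmol/L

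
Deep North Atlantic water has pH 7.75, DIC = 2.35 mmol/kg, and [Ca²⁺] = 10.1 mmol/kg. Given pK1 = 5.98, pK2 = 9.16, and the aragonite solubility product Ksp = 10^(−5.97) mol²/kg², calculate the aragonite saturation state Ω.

Ω = 0.816

α₂ = 1 / (1 + [H⁺]/K2 + [H⁺]²/(K1K2)) = 1 / (1 + 10^+1.41 + 10^-0.36)
   = 1 / (1 + 25.704 + 0.43652) = 1/27.140 = 0.03685
[CO3²⁻] = α₂ × DIC = 0.03685 × 2.35 = 0.08659 mmol/kg
Ksp = 10^(−5.97) = 1.072×10^-6
Ω = [Ca²⁺][CO3²⁻]/Ksp = (10.1×10^-3)(8.659×10^-5) / 1.072×10^-6 = 0.816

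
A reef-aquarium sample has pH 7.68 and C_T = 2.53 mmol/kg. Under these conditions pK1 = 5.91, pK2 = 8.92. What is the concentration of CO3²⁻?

[CO3²⁻] = 0.135 mmol/kg

α₂ = 1 / (1 + [H⁺]/K2 + [H⁺]²/(K1K2)) = 1 / (1 + 10^+1.24 + 10^-0.53)
   = 1 / (1 + 17.378 + 0.29512) = 1/18.673 = 0.05355
[CO3²⁻] = α₂ × DIC = 0.05355 × 2.53 = 0.135 mmol/kg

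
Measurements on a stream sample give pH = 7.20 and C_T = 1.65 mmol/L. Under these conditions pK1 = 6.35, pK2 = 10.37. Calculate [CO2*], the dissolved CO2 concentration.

α₀ = 1 / (1 + K1/[H⁺] + K1K2/[H⁺]²) = 1 / (1 + 10^+0.85 + 10^-2.32)
   = 1 / (1 + 7.0795 + 0.0047863) = 1/8.0842 = 0.1237
[CO2*] = α₀ × DIC = 0.1237 × 1.65 = 0.204 mmol/L

[CO2*] = 0.204 mmol/L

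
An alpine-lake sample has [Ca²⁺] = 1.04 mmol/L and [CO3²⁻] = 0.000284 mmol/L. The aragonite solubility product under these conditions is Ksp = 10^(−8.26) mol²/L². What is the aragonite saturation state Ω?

Ω = 0.0537

Ksp = 10^(−8.26) = 5.495×10^-9
Ω = [Ca²⁺][CO3²⁻]/Ksp = (1.04×10^-3)(0.000284×10^-3) / 5.495×10^-9 = 0.0537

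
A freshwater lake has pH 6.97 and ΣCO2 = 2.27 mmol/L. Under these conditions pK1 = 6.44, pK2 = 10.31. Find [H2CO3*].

[CO2*] = 0.517 mmol/L

α₀ = 1 / (1 + K1/[H⁺] + K1K2/[H⁺]²) = 1 / (1 + 10^+0.53 + 10^-2.81)
   = 1 / (1 + 3.3884 + 0.0015488) = 1/4.3900 = 0.2278
[CO2*] = α₀ × DIC = 0.2278 × 2.27 = 0.517 mmol/L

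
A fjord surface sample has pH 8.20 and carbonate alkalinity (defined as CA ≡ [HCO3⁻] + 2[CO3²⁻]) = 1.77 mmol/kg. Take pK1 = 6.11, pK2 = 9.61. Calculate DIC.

DIC = 1.72 mmol/kg

CA = [HCO3⁻] + 2[CO3²⁻] = (α₁ + 2α₂)·DIC
At pH 8.20: [H⁺]/K1 = 10^-2.09 = 0.0081283, K2/[H⁺] = 10^-1.41 = 0.038905
α₁ = 1/(1 + 0.0081283 + 0.038905) = 1/1.0470 = 0.9551; α₂ = α₁·K2/[H⁺] = 0.03716
α₁ + 2α₂ = 1.0294
DIC = CA / (α₁ + 2α₂) = 1.77 / 1.0294 = 1.72 mmol/kg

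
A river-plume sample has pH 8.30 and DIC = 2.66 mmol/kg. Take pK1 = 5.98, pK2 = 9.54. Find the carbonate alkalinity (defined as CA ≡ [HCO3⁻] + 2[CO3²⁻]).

CA = 2.79 mmol/kg

CA = [HCO3⁻] + 2[CO3²⁻] = (α₁ + 2α₂)·DIC
At pH 8.30: [H⁺]/K1 = 10^-2.32 = 0.0047863, K2/[H⁺] = 10^-1.24 = 0.057544
α₁ = 1/(1 + 0.0047863 + 0.057544) = 1/1.0623 = 0.9413; α₂ = α₁·K2/[H⁺] = 0.05417
α₁ + 2α₂ = 1.0497
CA = 1.0497 × 2.66 = 2.79 mmol/kg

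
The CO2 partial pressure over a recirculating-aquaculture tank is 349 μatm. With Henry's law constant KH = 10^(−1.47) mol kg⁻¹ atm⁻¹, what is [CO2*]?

KH = 10^(−1.47) = 3.388×10^-2 mol kg⁻¹ atm⁻¹
[CO2*] = KH · pCO2 = 3.388×10^-2 × 349×10^-6 atm = 1.18×10^-5 mol/kg

[CO2*] = 11.8 μmol/kg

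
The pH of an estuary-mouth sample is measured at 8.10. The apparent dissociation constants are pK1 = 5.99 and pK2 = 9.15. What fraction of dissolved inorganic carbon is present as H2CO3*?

α₀ = 0.00708

α₀ = 1 / (1 + K1/[H⁺] + K1K2/[H⁺]²) = 1 / (1 + 10^+2.11 + 10^+1.06)
   = 1 / (1 + 128.82 + 11.482) = 1/141.31 = 0.007077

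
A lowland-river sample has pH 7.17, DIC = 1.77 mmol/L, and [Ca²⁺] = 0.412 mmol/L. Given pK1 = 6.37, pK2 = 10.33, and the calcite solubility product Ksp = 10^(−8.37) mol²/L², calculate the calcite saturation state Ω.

Ω = 0.102

α₂ = 1 / (1 + [H⁺]/K2 + [H⁺]²/(K1K2)) = 1 / (1 + 10^+3.16 + 10^+2.36)
   = 1 / (1 + 1445.4 + 229.09) = 1/1675.5 = 0.0005968
[CO3²⁻] = α₂ × DIC = 0.0005968 × 1.77 = 0.001056 mmol/L = 1.056 μmol/L
Ksp = 10^(−8.37) = 4.266×10^-9
Ω = [Ca²⁺][CO3²⁻]/Ksp = (0.412×10^-3)(1.056×10^-6) / 4.266×10^-9 = 0.102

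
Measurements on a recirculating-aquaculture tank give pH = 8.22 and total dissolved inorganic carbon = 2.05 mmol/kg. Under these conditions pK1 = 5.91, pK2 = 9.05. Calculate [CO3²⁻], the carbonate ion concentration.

α₂ = 1 / (1 + [H⁺]/K2 + [H⁺]²/(K1K2)) = 1 / (1 + 10^+0.83 + 10^-1.48)
   = 1 / (1 + 6.7608 + 0.033113) = 1/7.7939 = 0.1283
[CO3²⁻] = α₂ × DIC = 0.1283 × 2.05 = 0.263 mmol/kg

[CO3²⁻] = 0.263 mmol/kg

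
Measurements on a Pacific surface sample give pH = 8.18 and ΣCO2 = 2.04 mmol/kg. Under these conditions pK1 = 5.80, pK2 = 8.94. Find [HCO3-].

α₁ = 1 / (1 + [H⁺]/K1 + K2/[H⁺]) = 1 / (1 + 10^-2.38 + 10^-0.76)
   = 1 / (1 + 0.0041687 + 0.17378) = 1/1.1779 = 0.8489
[HCO3⁻] = α₁ × DIC = 0.8489 × 2.04 = 1.73 mmol/kg

[HCO3⁻] = 1.73 mmol/kg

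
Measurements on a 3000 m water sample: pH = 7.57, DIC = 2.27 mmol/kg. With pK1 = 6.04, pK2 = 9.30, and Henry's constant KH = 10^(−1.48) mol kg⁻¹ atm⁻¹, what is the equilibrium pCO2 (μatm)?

α₀ = 1 / (1 + K1/[H⁺] + K1K2/[H⁺]²) = 1 / (1 + 10^+1.53 + 10^-0.20)
   = 1 / (1 + 33.884 + 0.63096) = 1/35.515 = 0.02816
[CO2*] = α₀ × DIC = 0.02816 × 2.27 = 0.06392 mmol/kg
pCO2 = [CO2*]/KH = 6.392×10^-5 / 3.311×10^-2 = 1930 μatm

pCO2 = 1930 μatm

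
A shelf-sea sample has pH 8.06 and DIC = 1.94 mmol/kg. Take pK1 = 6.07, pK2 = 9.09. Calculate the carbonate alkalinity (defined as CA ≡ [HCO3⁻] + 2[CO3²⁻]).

CA = [HCO3⁻] + 2[CO3²⁻] = (α₁ + 2α₂)·DIC
At pH 8.06: [H⁺]/K1 = 10^-1.99 = 0.010233, K2/[H⁺] = 10^-1.03 = 0.093325
α₁ = 1/(1 + 0.010233 + 0.093325) = 1/1.1036 = 0.9062; α₂ = α₁·K2/[H⁺] = 0.08457
α₁ + 2α₂ = 1.0753
CA = 1.0753 × 1.94 = 2.09 mmol/kg

CA = 2.09 mmol/kg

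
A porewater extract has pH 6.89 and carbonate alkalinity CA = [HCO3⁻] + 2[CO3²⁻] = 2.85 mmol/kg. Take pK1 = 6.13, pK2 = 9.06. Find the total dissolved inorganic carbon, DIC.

DIC = 3.32 mmol/kg

CA = [HCO3⁻] + 2[CO3²⁻] = (α₁ + 2α₂)·DIC
At pH 6.89: [H⁺]/K1 = 10^-0.76 = 0.17378, K2/[H⁺] = 10^-2.17 = 0.0067608
α₁ = 1/(1 + 0.17378 + 0.0067608) = 1/1.1805 = 0.8471; α₂ = α₁·K2/[H⁺] = 0.005727
α₁ + 2α₂ = 0.8585
DIC = CA / (α₁ + 2α₂) = 2.85 / 0.8585 = 3.32 mmol/kg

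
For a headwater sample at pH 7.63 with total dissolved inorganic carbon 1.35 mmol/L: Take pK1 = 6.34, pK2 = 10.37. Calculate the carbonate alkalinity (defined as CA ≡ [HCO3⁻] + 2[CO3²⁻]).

CA = 1.29 mmol/L

CA = [HCO3⁻] + 2[CO3²⁻] = (α₁ + 2α₂)·DIC
At pH 7.63: [H⁺]/K1 = 10^-1.29 = 0.051286, K2/[H⁺] = 10^-2.74 = 0.0018197
α₁ = 1/(1 + 0.051286 + 0.0018197) = 1/1.0531 = 0.9496; α₂ = α₁·K2/[H⁺] = 0.001728
α₁ + 2α₂ = 0.9530
CA = 0.9530 × 1.35 = 1.29 mmol/L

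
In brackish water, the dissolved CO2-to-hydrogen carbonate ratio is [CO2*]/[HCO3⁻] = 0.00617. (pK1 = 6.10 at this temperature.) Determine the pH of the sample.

pH = 8.31

From K1 = [H⁺][HCO3⁻]/[CO2*]:  pH = pK1 − log₁₀([CO2*]/[HCO3⁻])
log₁₀(0.00617) = -2.210
pH = 6.10 − (-2.210) = 8.31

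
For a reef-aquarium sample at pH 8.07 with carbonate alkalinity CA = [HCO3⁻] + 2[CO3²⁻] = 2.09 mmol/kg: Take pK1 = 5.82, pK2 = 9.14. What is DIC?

DIC = 1.95 mmol/kg

CA = [HCO3⁻] + 2[CO3²⁻] = (α₁ + 2α₂)·DIC
At pH 8.07: [H⁺]/K1 = 10^-2.25 = 0.0056234, K2/[H⁺] = 10^-1.07 = 0.085114
α₁ = 1/(1 + 0.0056234 + 0.085114) = 1/1.0907 = 0.9168; α₂ = α₁·K2/[H⁺] = 0.07803
α₁ + 2α₂ = 1.0729
DIC = CA / (α₁ + 2α₂) = 2.09 / 1.0729 = 1.95 mmol/kg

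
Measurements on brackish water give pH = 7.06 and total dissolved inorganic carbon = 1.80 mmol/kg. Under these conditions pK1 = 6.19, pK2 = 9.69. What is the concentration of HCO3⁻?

α₁ = 1 / (1 + [H⁺]/K1 + K2/[H⁺]) = 1 / (1 + 10^-0.87 + 10^-2.63)
   = 1 / (1 + 0.13490 + 0.0023442) = 1/1.1372 = 0.8793
[HCO3⁻] = α₁ × DIC = 0.8793 × 1.80 = 1.58 mmol/kg

[HCO3⁻] = 1.58 mmol/kg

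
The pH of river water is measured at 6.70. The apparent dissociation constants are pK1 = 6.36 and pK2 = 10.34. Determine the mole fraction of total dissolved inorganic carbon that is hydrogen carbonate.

α₁ = 1 / (1 + [H⁺]/K1 + K2/[H⁺]) = 1 / (1 + 10^-0.34 + 10^-3.64)
   = 1 / (1 + 0.45709 + 0.00022909) = 1/1.4573 = 0.6862

α₁ = 0.686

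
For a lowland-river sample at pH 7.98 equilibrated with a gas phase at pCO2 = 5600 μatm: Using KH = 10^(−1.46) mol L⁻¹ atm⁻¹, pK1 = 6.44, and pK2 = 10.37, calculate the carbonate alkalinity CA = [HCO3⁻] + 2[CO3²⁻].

[CO2*] = KH · pCO2 = 10^(−1.46) × 5600×10^-6 = 1.942×10^-4 mol/L
α₀ = 1/(1 + K1/[H⁺] + K1K2/[H⁺]²) = 1/(1 + 10^+1.54 + 10^-0.85) = 0.02792
DIC = [CO2*]/α₀ = 1.942×10^-4 / 0.02792 = 6.954 mmol/L
CA = (α₁ + 2α₂)·DIC = (0.9681 + 2×0.003944) × 6.954 = 6.79 mmol/L

CA = 6.79 mmol/L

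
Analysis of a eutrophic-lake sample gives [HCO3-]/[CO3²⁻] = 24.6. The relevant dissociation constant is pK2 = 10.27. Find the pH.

pH = 8.88

From K2 = [H⁺][CO3²⁻]/[HCO3-]:  pH = pK2 − log₁₀([HCO3-]/[CO3²⁻])
log₁₀(24.6) = +1.391
pH = 10.27 − (+1.391) = 8.88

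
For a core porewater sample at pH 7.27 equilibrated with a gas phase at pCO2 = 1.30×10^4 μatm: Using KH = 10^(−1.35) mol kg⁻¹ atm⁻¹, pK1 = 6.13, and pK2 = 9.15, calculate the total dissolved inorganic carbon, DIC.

[CO2*] = KH · pCO2 = 10^(−1.35) × 1.30×10^4×10^-6 = 5.807×10^-4 mol/kg
α₀ = 1/(1 + K1/[H⁺] + K1K2/[H⁺]²) = 1/(1 + 10^+1.14 + 10^-0.74) = 0.06673
DIC = [CO2*]/α₀ = 5.807×10^-4 / 0.06673 = 8.70 mmol/kg

DIC = 8.70 mmol/kg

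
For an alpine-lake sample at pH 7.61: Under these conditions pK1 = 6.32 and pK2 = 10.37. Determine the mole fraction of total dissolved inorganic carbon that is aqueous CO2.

α₀ = 0.0487

α₀ = 1 / (1 + K1/[H⁺] + K1K2/[H⁺]²) = 1 / (1 + 10^+1.29 + 10^-1.47)
   = 1 / (1 + 19.498 + 0.033884) = 1/20.532 = 0.04870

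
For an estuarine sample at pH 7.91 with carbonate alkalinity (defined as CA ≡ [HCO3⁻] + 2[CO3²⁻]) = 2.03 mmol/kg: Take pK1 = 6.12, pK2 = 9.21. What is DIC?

DIC = 1.97 mmol/kg

CA = [HCO3⁻] + 2[CO3²⁻] = (α₁ + 2α₂)·DIC
At pH 7.91: [H⁺]/K1 = 10^-1.79 = 0.016218, K2/[H⁺] = 10^-1.30 = 0.050119
α₁ = 1/(1 + 0.016218 + 0.050119) = 1/1.0663 = 0.9378; α₂ = α₁·K2/[H⁺] = 0.04700
α₁ + 2α₂ = 1.0318
DIC = CA / (α₁ + 2α₂) = 2.03 / 1.0318 = 1.97 mmol/kg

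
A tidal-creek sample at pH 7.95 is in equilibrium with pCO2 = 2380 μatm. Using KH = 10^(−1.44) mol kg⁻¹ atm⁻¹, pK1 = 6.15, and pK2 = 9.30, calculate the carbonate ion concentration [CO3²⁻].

[CO3²⁻] = 0.244 mmol/kg

[CO2*] = KH · pCO2 = 10^(−1.44) × 2380×10^-6 = 8.641×10^-5 mol/kg
α₀ = 1/(1 + K1/[H⁺] + K1K2/[H⁺]²) = 1/(1 + 10^+1.80 + 10^+0.45) = 0.01494
DIC = [CO2*]/α₀ = 8.641×10^-5 / 0.01494 = 5.782 mmol/kg
[CO3²⁻] = α₂·DIC; α₂ = 0.04212, so [CO3²⁻] = 0.04212 × 5.782 = 0.244 mmol/kg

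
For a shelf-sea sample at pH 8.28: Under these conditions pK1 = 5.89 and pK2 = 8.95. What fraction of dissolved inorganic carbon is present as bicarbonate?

α₁ = 0.821

α₁ = 1 / (1 + [H⁺]/K1 + K2/[H⁺]) = 1 / (1 + 10^-2.39 + 10^-0.67)
   = 1 / (1 + 0.0040738 + 0.21380) = 1/1.2179 = 0.8211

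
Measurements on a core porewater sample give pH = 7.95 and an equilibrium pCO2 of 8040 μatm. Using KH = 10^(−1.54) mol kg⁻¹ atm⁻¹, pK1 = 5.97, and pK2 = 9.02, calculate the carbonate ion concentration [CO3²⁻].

[CO3²⁻] = 1.88 mmol/kg

[CO2*] = KH · pCO2 = 10^(−1.54) × 8040×10^-6 = 2.319×10^-4 mol/kg
α₀ = 1/(1 + K1/[H⁺] + K1K2/[H⁺]²) = 1/(1 + 10^+1.98 + 10^+0.91) = 0.009558
DIC = [CO2*]/α₀ = 2.319×10^-4 / 0.009558 = 24.26 mmol/kg
[CO3²⁻] = α₂·DIC; α₂ = 0.07769, so [CO3²⁻] = 0.07769 × 24.26 = 1.88 mmol/kg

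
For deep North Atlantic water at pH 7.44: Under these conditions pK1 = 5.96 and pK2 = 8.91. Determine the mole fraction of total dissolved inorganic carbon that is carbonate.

α₂ = 1 / (1 + [H⁺]/K2 + [H⁺]²/(K1K2)) = 1 / (1 + 10^+1.47 + 10^-0.01)
   = 1 / (1 + 29.512 + 0.97724) = 1/31.489 = 0.03176

α₂ = 0.0318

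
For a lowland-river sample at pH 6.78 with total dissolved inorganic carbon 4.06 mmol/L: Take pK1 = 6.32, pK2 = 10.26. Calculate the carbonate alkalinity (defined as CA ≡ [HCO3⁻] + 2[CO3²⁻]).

CA = 3.02 mmol/L

CA = [HCO3⁻] + 2[CO3²⁻] = (α₁ + 2α₂)·DIC
At pH 6.78: [H⁺]/K1 = 10^-0.46 = 0.34674, K2/[H⁺] = 10^-3.48 = 0.00033113
α₁ = 1/(1 + 0.34674 + 0.00033113) = 1/1.3471 = 0.7424; α₂ = α₁·K2/[H⁺] = 0.0002458
α₁ + 2α₂ = 0.7428
CA = 0.7428 × 4.06 = 3.02 mmol/L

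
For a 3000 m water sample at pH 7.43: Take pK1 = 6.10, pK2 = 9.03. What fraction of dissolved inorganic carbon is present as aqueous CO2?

α₀ = 1 / (1 + K1/[H⁺] + K1K2/[H⁺]²) = 1 / (1 + 10^+1.33 + 10^-0.27)
   = 1 / (1 + 21.380 + 0.53703) = 1/22.917 = 0.04364

α₀ = 0.0436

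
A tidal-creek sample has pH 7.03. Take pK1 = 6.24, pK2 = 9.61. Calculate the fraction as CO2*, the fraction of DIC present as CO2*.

α₀ = 0.139

α₀ = 1 / (1 + K1/[H⁺] + K1K2/[H⁺]²) = 1 / (1 + 10^+0.79 + 10^-1.79)
   = 1 / (1 + 6.1660 + 0.016218) = 1/7.1822 = 0.1392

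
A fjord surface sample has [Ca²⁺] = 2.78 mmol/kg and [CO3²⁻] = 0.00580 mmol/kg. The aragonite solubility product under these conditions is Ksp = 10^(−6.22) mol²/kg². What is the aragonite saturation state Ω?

Ω = 0.0268

Ksp = 10^(−6.22) = 6.026×10^-7
Ω = [Ca²⁺][CO3²⁻]/Ksp = (2.78×10^-3)(0.00580×10^-3) / 6.026×10^-7 = 0.0268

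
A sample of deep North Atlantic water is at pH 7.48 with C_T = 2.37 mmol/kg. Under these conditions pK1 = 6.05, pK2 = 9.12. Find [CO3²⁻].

[CO3²⁻] = 0.0512 mmol/kg

α₂ = 1 / (1 + [H⁺]/K2 + [H⁺]²/(K1K2)) = 1 / (1 + 10^+1.64 + 10^+0.21)
   = 1 / (1 + 43.652 + 1.6218) = 1/46.273 = 0.02161
[CO3²⁻] = α₂ × DIC = 0.02161 × 2.37 = 0.0512 mmol/kg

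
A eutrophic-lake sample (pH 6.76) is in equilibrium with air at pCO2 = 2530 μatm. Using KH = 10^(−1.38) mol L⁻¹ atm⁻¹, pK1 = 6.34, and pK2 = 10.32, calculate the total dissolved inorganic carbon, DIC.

DIC = 0.383 mmol/L

[CO2*] = KH · pCO2 = 10^(−1.38) × 2530×10^-6 = 1.055×10^-4 mol/L
α₀ = 1/(1 + K1/[H⁺] + K1K2/[H⁺]²) = 1/(1 + 10^+0.42 + 10^-3.14) = 0.2754
DIC = [CO2*]/α₀ = 1.055×10^-4 / 0.2754 = 0.383 mmol/L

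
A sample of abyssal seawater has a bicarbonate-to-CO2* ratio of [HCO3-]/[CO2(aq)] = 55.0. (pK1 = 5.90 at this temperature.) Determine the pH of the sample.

pH = 7.64

From K1 = [H⁺][HCO3-]/[CO2(aq)]:  pH = pK1 + log₁₀([HCO3-]/[CO2(aq)])
log₁₀(55.0) = +1.740
pH = 5.90 + (+1.740) = 7.64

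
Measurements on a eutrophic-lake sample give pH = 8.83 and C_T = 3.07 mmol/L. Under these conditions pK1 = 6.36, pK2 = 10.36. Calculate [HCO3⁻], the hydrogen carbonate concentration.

[HCO3⁻] = 2.97 mmol/L

α₁ = 1 / (1 + [H⁺]/K1 + K2/[H⁺]) = 1 / (1 + 10^-2.47 + 10^-1.53)
   = 1 / (1 + 0.0033884 + 0.029512) = 1/1.0329 = 0.9681
[HCO3⁻] = α₁ × DIC = 0.9681 × 3.07 = 2.97 mmol/L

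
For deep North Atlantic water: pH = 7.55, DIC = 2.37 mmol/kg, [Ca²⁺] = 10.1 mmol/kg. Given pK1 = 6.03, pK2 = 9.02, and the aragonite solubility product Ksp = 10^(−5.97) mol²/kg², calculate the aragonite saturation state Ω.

α₂ = 1 / (1 + [H⁺]/K2 + [H⁺]²/(K1K2)) = 1 / (1 + 10^+1.47 + 10^-0.05)
   = 1 / (1 + 29.512 + 0.89125) = 1/31.403 = 0.03184
[CO3²⁻] = α₂ × DIC = 0.03184 × 2.37 = 0.07547 mmol/kg
Ksp = 10^(−5.97) = 1.072×10^-6
Ω = [Ca²⁺][CO3²⁻]/Ksp = (10.1×10^-3)(7.547×10^-5) / 1.072×10^-6 = 0.711

Ω = 0.711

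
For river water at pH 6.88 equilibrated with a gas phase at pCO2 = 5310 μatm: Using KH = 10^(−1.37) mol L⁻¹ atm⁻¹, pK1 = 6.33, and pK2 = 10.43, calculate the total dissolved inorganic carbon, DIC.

[CO2*] = KH · pCO2 = 10^(−1.37) × 5310×10^-6 = 2.265×10^-4 mol/L
α₀ = 1/(1 + K1/[H⁺] + K1K2/[H⁺]²) = 1/(1 + 10^+0.55 + 10^-3.00) = 0.2198
DIC = [CO2*]/α₀ = 2.265×10^-4 / 0.2198 = 1.03 mmol/L

DIC = 1.03 mmol/L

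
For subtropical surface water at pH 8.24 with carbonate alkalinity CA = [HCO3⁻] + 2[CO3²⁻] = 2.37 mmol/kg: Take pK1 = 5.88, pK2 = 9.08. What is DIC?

CA = [HCO3⁻] + 2[CO3²⁻] = (α₁ + 2α₂)·DIC
At pH 8.24: [H⁺]/K1 = 10^-2.36 = 0.0043652, K2/[H⁺] = 10^-0.84 = 0.14454
α₁ = 1/(1 + 0.0043652 + 0.14454) = 1/1.1489 = 0.8704; α₂ = α₁·K2/[H⁺] = 0.1258
α₁ + 2α₂ = 1.1220
DIC = CA / (α₁ + 2α₂) = 2.37 / 1.1220 = 2.11 mmol/kg

DIC = 2.11 mmol/kg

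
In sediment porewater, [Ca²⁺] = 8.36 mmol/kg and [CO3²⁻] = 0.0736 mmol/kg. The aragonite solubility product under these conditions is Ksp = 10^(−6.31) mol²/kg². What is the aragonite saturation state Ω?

Ksp = 10^(−6.31) = 4.898×10^-7
Ω = [Ca²⁺][CO3²⁻]/Ksp = (8.36×10^-3)(0.0736×10^-3) / 4.898×10^-7 = 1.26

Ω = 1.26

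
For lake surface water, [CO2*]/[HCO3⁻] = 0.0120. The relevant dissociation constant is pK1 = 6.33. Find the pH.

From K1 = [H⁺][HCO3⁻]/[CO2*]:  pH = pK1 − log₁₀([CO2*]/[HCO3⁻])
log₁₀(0.0120) = -1.921
pH = 6.33 − (-1.921) = 8.25

pH = 8.25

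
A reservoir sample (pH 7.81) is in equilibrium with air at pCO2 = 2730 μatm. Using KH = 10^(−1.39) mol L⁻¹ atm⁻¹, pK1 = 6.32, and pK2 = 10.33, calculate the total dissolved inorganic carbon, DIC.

DIC = 3.56 mmol/L

[CO2*] = KH · pCO2 = 10^(−1.39) × 2730×10^-6 = 1.112×10^-4 mol/L
α₀ = 1/(1 + K1/[H⁺] + K1K2/[H⁺]²) = 1/(1 + 10^+1.49 + 10^-1.03) = 0.03125
DIC = [CO2*]/α₀ = 1.112×10^-4 / 0.03125 = 3.56 mmol/L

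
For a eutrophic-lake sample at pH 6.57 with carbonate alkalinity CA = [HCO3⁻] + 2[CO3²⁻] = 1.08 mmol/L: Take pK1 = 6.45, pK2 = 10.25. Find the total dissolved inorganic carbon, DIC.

DIC = 1.90 mmol/L

CA = [HCO3⁻] + 2[CO3²⁻] = (α₁ + 2α₂)·DIC
At pH 6.57: [H⁺]/K1 = 10^-0.12 = 0.75858, K2/[H⁺] = 10^-3.68 = 0.00020893
α₁ = 1/(1 + 0.75858 + 0.00020893) = 1/1.7588 = 0.5686; α₂ = α₁·K2/[H⁺] = 0.0001188
α₁ + 2α₂ = 0.5688
DIC = CA / (α₁ + 2α₂) = 1.08 / 0.5688 = 1.90 mmol/L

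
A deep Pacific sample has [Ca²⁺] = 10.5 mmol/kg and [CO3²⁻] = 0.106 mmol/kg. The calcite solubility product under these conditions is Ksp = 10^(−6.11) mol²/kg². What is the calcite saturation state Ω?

Ksp = 10^(−6.11) = 7.762×10^-7
Ω = [Ca²⁺][CO3²⁻]/Ksp = (10.5×10^-3)(0.106×10^-3) / 7.762×10^-7 = 1.43

Ω = 1.43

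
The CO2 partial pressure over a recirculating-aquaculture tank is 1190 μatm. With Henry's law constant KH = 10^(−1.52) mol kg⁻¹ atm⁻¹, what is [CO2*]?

KH = 10^(−1.52) = 3.020×10^-2 mol kg⁻¹ atm⁻¹
[CO2*] = KH · pCO2 = 3.020×10^-2 × 1190×10^-6 atm = 3.59×10^-5 mol/kg

[CO2*] = 35.9 μmol/kg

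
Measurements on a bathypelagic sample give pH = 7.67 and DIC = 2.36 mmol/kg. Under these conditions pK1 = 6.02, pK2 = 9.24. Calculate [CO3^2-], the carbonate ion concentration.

[CO3²⁻] = 0.0605 mmol/kg

α₂ = 1 / (1 + [H⁺]/K2 + [H⁺]²/(K1K2)) = 1 / (1 + 10^+1.57 + 10^-0.08)
   = 1 / (1 + 37.154 + 0.83176) = 1/38.985 = 0.02565
[CO3²⁻] = α₂ × DIC = 0.02565 × 2.36 = 0.0605 mmol/kg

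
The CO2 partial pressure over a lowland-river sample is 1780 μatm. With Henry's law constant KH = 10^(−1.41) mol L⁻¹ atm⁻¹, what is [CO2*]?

KH = 10^(−1.41) = 3.890×10^-2 mol L⁻¹ atm⁻¹
[CO2*] = KH · pCO2 = 3.890×10^-2 × 1780×10^-6 atm = 6.93×10^-5 mol/L

[CO2*] = 69.3 μmol/L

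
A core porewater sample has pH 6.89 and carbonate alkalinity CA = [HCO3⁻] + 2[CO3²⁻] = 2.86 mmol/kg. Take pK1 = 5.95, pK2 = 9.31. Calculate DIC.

CA = [HCO3⁻] + 2[CO3²⁻] = (α₁ + 2α₂)·DIC
At pH 6.89: [H⁺]/K1 = 10^-0.94 = 0.11482, K2/[H⁺] = 10^-2.42 = 0.0038019
α₁ = 1/(1 + 0.11482 + 0.0038019) = 1/1.1186 = 0.8940; α₂ = α₁·K2/[H⁺] = 0.003399
α₁ + 2α₂ = 0.9008
DIC = CA / (α₁ + 2α₂) = 2.86 / 0.9008 = 3.18 mmol/kg

DIC = 3.18 mmol/kg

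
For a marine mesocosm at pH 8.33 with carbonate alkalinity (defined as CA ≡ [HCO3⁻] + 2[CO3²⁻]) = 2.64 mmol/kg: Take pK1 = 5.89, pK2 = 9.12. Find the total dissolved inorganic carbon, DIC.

CA = [HCO3⁻] + 2[CO3²⁻] = (α₁ + 2α₂)·DIC
At pH 8.33: [H⁺]/K1 = 10^-2.44 = 0.0036308, K2/[H⁺] = 10^-0.79 = 0.16218
α₁ = 1/(1 + 0.0036308 + 0.16218) = 1/1.1658 = 0.8578; α₂ = α₁·K2/[H⁺] = 0.1391
α₁ + 2α₂ = 1.1360
DIC = CA / (α₁ + 2α₂) = 2.64 / 1.1360 = 2.32 mmol/kg

DIC = 2.32 mmol/kg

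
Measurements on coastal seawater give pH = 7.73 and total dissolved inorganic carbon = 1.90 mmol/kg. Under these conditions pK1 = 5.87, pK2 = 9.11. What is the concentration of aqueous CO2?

α₀ = 1 / (1 + K1/[H⁺] + K1K2/[H⁺]²) = 1 / (1 + 10^+1.86 + 10^+0.48)
   = 1 / (1 + 72.444 + 3.0200) = 1/76.464 = 0.01308
[CO2*] = α₀ × DIC = 0.01308 × 1.90 = 0.0248 mmol/kg

[CO2*] = 0.0248 mmol/kg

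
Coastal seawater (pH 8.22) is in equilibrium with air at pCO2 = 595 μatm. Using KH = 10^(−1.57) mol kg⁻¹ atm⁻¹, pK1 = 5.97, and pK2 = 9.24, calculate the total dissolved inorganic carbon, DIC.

[CO2*] = KH · pCO2 = 10^(−1.57) × 595×10^-6 = 1.601×10^-5 mol/kg
α₀ = 1/(1 + K1/[H⁺] + K1K2/[H⁺]²) = 1/(1 + 10^+2.25 + 10^+1.23) = 0.005107
DIC = [CO2*]/α₀ = 1.601×10^-5 / 0.005107 = 3.14 mmol/kg

DIC = 3.14 mmol/kg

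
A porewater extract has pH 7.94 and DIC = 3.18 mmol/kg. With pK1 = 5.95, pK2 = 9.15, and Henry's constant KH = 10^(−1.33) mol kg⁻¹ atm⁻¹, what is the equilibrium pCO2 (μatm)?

pCO2 = 649 μatm

α₀ = 1 / (1 + K1/[H⁺] + K1K2/[H⁺]²) = 1 / (1 + 10^+1.99 + 10^+0.78)
   = 1 / (1 + 97.724 + 6.0256) = 1/104.75 = 0.009547
[CO2*] = α₀ × DIC = 0.009547 × 3.18 = 0.03036 mmol/kg
pCO2 = [CO2*]/KH = 3.036×10^-5 / 4.677×10^-2 = 649 μatm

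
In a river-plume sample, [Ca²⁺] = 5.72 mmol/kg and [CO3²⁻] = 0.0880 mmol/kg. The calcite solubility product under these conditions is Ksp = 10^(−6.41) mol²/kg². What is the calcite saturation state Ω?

Ω = 1.29

Ksp = 10^(−6.41) = 3.890×10^-7
Ω = [Ca²⁺][CO3²⁻]/Ksp = (5.72×10^-3)(0.0880×10^-3) / 3.890×10^-7 = 1.29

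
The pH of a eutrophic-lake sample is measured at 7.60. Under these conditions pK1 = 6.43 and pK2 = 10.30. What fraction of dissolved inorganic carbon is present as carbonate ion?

α₂ = 1 / (1 + [H⁺]/K2 + [H⁺]²/(K1K2)) = 1 / (1 + 10^+2.70 + 10^+1.53)
   = 1 / (1 + 501.19 + 33.884) = 1/536.07 = 0.001865

α₂ = 0.00187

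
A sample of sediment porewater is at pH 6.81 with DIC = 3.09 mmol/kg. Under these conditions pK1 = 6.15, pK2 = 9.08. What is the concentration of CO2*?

[CO2*] = 0.552 mmol/kg

α₀ = 1 / (1 + K1/[H⁺] + K1K2/[H⁺]²) = 1 / (1 + 10^+0.66 + 10^-1.61)
   = 1 / (1 + 4.5709 + 0.024547) = 1/5.5954 = 0.1787
[CO2*] = α₀ × DIC = 0.1787 × 3.09 = 0.552 mmol/kg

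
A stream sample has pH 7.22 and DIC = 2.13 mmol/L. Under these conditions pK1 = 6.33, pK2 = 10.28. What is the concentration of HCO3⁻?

[HCO3⁻] = 1.89 mmol/L

α₁ = 1 / (1 + [H⁺]/K1 + K2/[H⁺]) = 1 / (1 + 10^-0.89 + 10^-3.06)
   = 1 / (1 + 0.12882 + 0.00087096) = 1/1.1297 = 0.8852
[HCO3⁻] = α₁ × DIC = 0.8852 × 2.13 = 1.89 mmol/L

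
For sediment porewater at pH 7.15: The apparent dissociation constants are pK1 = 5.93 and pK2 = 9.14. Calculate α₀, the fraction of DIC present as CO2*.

α₀ = 0.0563

α₀ = 1 / (1 + K1/[H⁺] + K1K2/[H⁺]²) = 1 / (1 + 10^+1.22 + 10^-0.77)
   = 1 / (1 + 16.596 + 0.16982) = 1/17.766 = 0.05629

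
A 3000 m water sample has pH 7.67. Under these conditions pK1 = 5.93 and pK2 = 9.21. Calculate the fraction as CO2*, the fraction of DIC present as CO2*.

α₀ = 0.0174

α₀ = 1 / (1 + K1/[H⁺] + K1K2/[H⁺]²) = 1 / (1 + 10^+1.74 + 10^+0.20)
   = 1 / (1 + 54.954 + 1.5849) = 1/57.539 = 0.01738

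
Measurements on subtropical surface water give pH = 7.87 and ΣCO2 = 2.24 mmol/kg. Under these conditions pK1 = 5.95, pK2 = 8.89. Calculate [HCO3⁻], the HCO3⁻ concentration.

[HCO3⁻] = 2.02 mmol/kg

α₁ = 1 / (1 + [H⁺]/K1 + K2/[H⁺]) = 1 / (1 + 10^-1.92 + 10^-1.02)
   = 1 / (1 + 0.012023 + 0.095499) = 1/1.1075 = 0.9029
[HCO3⁻] = α₁ × DIC = 0.9029 × 2.24 = 2.02 mmol/kg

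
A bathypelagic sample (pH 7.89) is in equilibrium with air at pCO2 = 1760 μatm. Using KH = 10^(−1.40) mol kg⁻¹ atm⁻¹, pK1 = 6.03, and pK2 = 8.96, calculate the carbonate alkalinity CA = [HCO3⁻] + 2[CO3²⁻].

[CO2*] = KH · pCO2 = 10^(−1.40) × 1760×10^-6 = 7.007×10^-5 mol/kg
α₀ = 1/(1 + K1/[H⁺] + K1K2/[H⁺]²) = 1/(1 + 10^+1.86 + 10^+0.79) = 0.01256
DIC = [CO2*]/α₀ = 7.007×10^-5 / 0.01256 = 5.578 mmol/kg
CA = (α₁ + 2α₂)·DIC = (0.9100 + 2×0.07745) × 5.578 = 5.94 mmol/kg

CA = 5.94 mmol/kg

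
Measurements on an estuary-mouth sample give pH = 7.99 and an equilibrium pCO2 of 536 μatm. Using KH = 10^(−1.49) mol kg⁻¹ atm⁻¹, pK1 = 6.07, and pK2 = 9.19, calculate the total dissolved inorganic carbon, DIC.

DIC = 1.55 mmol/kg

[CO2*] = KH · pCO2 = 10^(−1.49) × 536×10^-6 = 1.734×10^-5 mol/kg
α₀ = 1/(1 + K1/[H⁺] + K1K2/[H⁺]²) = 1/(1 + 10^+1.92 + 10^+0.72) = 0.01118
DIC = [CO2*]/α₀ = 1.734×10^-5 / 0.01118 = 1.55 mmol/kg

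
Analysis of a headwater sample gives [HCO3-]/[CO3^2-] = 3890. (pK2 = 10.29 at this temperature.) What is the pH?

pH = 6.70

From K2 = [H⁺][CO3^2-]/[HCO3-]:  pH = pK2 − log₁₀([HCO3-]/[CO3^2-])
log₁₀(3890) = +3.590
pH = 10.29 − (+3.590) = 6.70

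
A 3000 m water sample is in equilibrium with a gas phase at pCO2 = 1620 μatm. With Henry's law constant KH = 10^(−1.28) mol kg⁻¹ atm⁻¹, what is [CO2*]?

KH = 10^(−1.28) = 5.248×10^-2 mol kg⁻¹ atm⁻¹
[CO2*] = KH · pCO2 = 5.248×10^-2 × 1620×10^-6 atm = 8.50×10^-5 mol/kg

[CO2*] = 85.0 μmol/kg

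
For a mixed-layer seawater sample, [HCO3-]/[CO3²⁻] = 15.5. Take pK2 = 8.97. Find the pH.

pH = 7.78

From K2 = [H⁺][CO3²⁻]/[HCO3-]:  pH = pK2 − log₁₀([HCO3-]/[CO3²⁻])
log₁₀(15.5) = +1.190
pH = 8.97 − (+1.190) = 7.78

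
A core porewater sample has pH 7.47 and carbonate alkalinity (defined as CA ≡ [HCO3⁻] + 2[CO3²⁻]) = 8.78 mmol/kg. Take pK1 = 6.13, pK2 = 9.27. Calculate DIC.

DIC = 9.03 mmol/kg

CA = [HCO3⁻] + 2[CO3²⁻] = (α₁ + 2α₂)·DIC
At pH 7.47: [H⁺]/K1 = 10^-1.34 = 0.045709, K2/[H⁺] = 10^-1.80 = 0.015849
α₁ = 1/(1 + 0.045709 + 0.015849) = 1/1.0616 = 0.9420; α₂ = α₁·K2/[H⁺] = 0.01493
α₁ + 2α₂ = 0.9719
DIC = CA / (α₁ + 2α₂) = 8.78 / 0.9719 = 9.03 mmol/kg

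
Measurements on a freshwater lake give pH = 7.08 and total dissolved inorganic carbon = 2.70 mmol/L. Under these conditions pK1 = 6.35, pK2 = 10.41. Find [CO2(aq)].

α₀ = 1 / (1 + K1/[H⁺] + K1K2/[H⁺]²) = 1 / (1 + 10^+0.73 + 10^-2.60)
   = 1 / (1 + 5.3703 + 0.0025119) = 1/6.3728 = 0.1569
[CO2*] = α₀ × DIC = 0.1569 × 2.70 = 0.424 mmol/L

[CO2*] = 0.424 mmol/L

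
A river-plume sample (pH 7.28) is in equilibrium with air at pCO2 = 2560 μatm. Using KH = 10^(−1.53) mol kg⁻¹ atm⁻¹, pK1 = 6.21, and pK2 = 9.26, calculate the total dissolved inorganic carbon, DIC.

[CO2*] = KH · pCO2 = 10^(−1.53) × 2560×10^-6 = 7.555×10^-5 mol/kg
α₀ = 1/(1 + K1/[H⁺] + K1K2/[H⁺]²) = 1/(1 + 10^+1.07 + 10^-0.91) = 0.07769
DIC = [CO2*]/α₀ = 7.555×10^-5 / 0.07769 = 0.972 mmol/kg

DIC = 0.972 mmol/kg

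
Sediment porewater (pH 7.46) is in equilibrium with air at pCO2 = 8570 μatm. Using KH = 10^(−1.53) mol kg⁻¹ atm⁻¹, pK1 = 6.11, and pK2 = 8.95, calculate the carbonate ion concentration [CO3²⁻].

[CO3²⁻] = 0.183 mmol/kg

[CO2*] = KH · pCO2 = 10^(−1.53) × 8570×10^-6 = 2.529×10^-4 mol/kg
α₀ = 1/(1 + K1/[H⁺] + K1K2/[H⁺]²) = 1/(1 + 10^+1.35 + 10^-0.14) = 0.04147
DIC = [CO2*]/α₀ = 2.529×10^-4 / 0.04147 = 6.098 mmol/kg
[CO3²⁻] = α₂·DIC; α₂ = 0.03005, so [CO3²⁻] = 0.03005 × 6.098 = 0.183 mmol/kg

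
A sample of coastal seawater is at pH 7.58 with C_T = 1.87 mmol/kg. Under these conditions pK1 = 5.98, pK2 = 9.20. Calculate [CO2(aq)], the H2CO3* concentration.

[CO2*] = 0.0448 mmol/kg

α₀ = 1 / (1 + K1/[H⁺] + K1K2/[H⁺]²) = 1 / (1 + 10^+1.60 + 10^-0.02)
   = 1 / (1 + 39.811 + 0.95499) = 1/41.766 = 0.02394
[CO2*] = α₀ × DIC = 0.02394 × 1.87 = 0.0448 mmol/kg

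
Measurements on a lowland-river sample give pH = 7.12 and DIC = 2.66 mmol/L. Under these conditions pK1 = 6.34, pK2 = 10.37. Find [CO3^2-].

α₂ = 1 / (1 + [H⁺]/K2 + [H⁺]²/(K1K2)) = 1 / (1 + 10^+3.25 + 10^+2.47)
   = 1 / (1 + 1778.3 + 295.12) = 1/2074.4 = 0.0004821
[CO3²⁻] = α₂ × DIC = 0.0004821 × 2.66 = 0.00128 mmol/L = 1.28 μmol/L

[CO3²⁻] = 1.28 μmol/L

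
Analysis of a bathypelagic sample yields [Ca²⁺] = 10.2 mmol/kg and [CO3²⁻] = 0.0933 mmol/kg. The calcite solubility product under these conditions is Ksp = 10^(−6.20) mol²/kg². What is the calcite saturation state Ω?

Ω = 1.51

Ksp = 10^(−6.20) = 6.310×10^-7
Ω = [Ca²⁺][CO3²⁻]/Ksp = (10.2×10^-3)(0.0933×10^-3) / 6.310×10^-7 = 1.51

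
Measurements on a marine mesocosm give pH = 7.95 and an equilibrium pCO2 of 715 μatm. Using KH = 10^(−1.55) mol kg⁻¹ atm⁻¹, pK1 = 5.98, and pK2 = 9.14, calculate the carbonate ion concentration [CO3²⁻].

[CO2*] = KH · pCO2 = 10^(−1.55) × 715×10^-6 = 2.015×10^-5 mol/kg
α₀ = 1/(1 + K1/[H⁺] + K1K2/[H⁺]²) = 1/(1 + 10^+1.97 + 10^+0.78) = 0.009965
DIC = [CO2*]/α₀ = 2.015×10^-5 / 0.009965 = 2.022 mmol/kg
[CO3²⁻] = α₂·DIC; α₂ = 0.06005, so [CO3²⁻] = 0.06005 × 2.022 = 0.121 mmol/kg

[CO3²⁻] = 0.121 mmol/kg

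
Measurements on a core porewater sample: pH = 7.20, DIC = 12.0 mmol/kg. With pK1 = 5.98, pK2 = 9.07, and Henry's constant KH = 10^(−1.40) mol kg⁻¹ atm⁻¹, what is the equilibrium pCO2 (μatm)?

pCO2 = 1.69×10^4 μatm

α₀ = 1 / (1 + K1/[H⁺] + K1K2/[H⁺]²) = 1 / (1 + 10^+1.22 + 10^-0.65)
   = 1 / (1 + 16.596 + 0.22387) = 1/17.820 = 0.05612
[CO2*] = α₀ × DIC = 0.05612 × 12.0 = 0.6734 mmol/kg
pCO2 = [CO2*]/KH = 6.734×10^-4 / 3.981×10^-2 = 1.69×10^4 μatm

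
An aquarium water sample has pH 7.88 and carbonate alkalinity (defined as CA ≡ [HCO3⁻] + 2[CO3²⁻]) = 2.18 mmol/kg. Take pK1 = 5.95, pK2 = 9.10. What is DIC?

CA = [HCO3⁻] + 2[CO3²⁻] = (α₁ + 2α₂)·DIC
At pH 7.88: [H⁺]/K1 = 10^-1.93 = 0.011749, K2/[H⁺] = 10^-1.22 = 0.060256
α₁ = 1/(1 + 0.011749 + 0.060256) = 1/1.0720 = 0.9328; α₂ = α₁·K2/[H⁺] = 0.05621
α₁ + 2α₂ = 1.0452
DIC = CA / (α₁ + 2α₂) = 2.18 / 1.0452 = 2.09 mmol/kg

DIC = 2.09 mmol/kg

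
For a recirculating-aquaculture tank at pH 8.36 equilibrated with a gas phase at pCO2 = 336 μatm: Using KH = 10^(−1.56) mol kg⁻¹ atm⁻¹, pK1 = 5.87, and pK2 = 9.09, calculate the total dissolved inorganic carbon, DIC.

DIC = 3.40 mmol/kg

[CO2*] = KH · pCO2 = 10^(−1.56) × 336×10^-6 = 9.254×10^-6 mol/kg
α₀ = 1/(1 + K1/[H⁺] + K1K2/[H⁺]²) = 1/(1 + 10^+2.49 + 10^+1.76) = 0.002721
DIC = [CO2*]/α₀ = 9.254×10^-6 / 0.002721 = 3.40 mmol/kg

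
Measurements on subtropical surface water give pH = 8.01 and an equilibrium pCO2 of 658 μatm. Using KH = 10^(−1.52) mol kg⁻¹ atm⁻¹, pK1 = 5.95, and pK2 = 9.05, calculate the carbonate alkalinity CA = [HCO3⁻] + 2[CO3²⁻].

[CO2*] = KH · pCO2 = 10^(−1.52) × 658×10^-6 = 1.987×10^-5 mol/kg
α₀ = 1/(1 + K1/[H⁺] + K1K2/[H⁺]²) = 1/(1 + 10^+2.06 + 10^+1.02) = 0.007918
DIC = [CO2*]/α₀ = 1.987×10^-5 / 0.007918 = 2.509 mmol/kg
CA = (α₁ + 2α₂)·DIC = (0.9092 + 2×0.08292) × 2.509 = 2.70 mmol/kg

CA = 2.70 mmol/kg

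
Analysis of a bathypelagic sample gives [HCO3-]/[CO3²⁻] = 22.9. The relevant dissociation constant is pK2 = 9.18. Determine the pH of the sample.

pH = 7.82

From K2 = [H⁺][CO3²⁻]/[HCO3-]:  pH = pK2 − log₁₀([HCO3-]/[CO3²⁻])
log₁₀(22.9) = +1.360
pH = 9.18 − (+1.360) = 7.82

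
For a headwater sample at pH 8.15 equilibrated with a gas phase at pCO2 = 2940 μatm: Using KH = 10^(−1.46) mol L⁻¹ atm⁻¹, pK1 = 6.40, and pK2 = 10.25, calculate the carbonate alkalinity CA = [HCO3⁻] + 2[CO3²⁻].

CA = 5.82 mmol/L

[CO2*] = KH · pCO2 = 10^(−1.46) × 2940×10^-6 = 1.019×10^-4 mol/L
α₀ = 1/(1 + K1/[H⁺] + K1K2/[H⁺]²) = 1/(1 + 10^+1.75 + 10^-0.35) = 0.01734
DIC = [CO2*]/α₀ = 1.019×10^-4 / 0.01734 = 5.880 mmol/L
CA = (α₁ + 2α₂)·DIC = (0.9749 + 2×0.007744) × 5.880 = 5.82 mmol/L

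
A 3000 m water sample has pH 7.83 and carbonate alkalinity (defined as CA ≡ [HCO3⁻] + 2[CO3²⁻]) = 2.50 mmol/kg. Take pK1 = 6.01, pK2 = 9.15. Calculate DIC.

CA = [HCO3⁻] + 2[CO3²⁻] = (α₁ + 2α₂)·DIC
At pH 7.83: [H⁺]/K1 = 10^-1.82 = 0.015136, K2/[H⁺] = 10^-1.32 = 0.047863
α₁ = 1/(1 + 0.015136 + 0.047863) = 1/1.0630 = 0.9407; α₂ = α₁·K2/[H⁺] = 0.04503
α₁ + 2α₂ = 1.0308
DIC = CA / (α₁ + 2α₂) = 2.50 / 1.0308 = 2.43 mmol/kg

DIC = 2.43 mmol/kg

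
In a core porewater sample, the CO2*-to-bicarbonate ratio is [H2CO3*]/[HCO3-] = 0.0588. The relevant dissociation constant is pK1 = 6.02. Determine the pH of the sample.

From K1 = [H⁺][HCO3-]/[H2CO3*]:  pH = pK1 − log₁₀([H2CO3*]/[HCO3-])
log₁₀(0.0588) = -1.231
pH = 6.02 − (-1.231) = 7.25

pH = 7.25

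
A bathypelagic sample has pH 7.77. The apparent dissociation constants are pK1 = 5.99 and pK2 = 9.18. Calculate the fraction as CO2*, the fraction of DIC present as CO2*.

α₀ = 1 / (1 + K1/[H⁺] + K1K2/[H⁺]²) = 1 / (1 + 10^+1.78 + 10^+0.37)
   = 1 / (1 + 60.256 + 2.3442) = 1/63.600 = 0.01572

α₀ = 0.0157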